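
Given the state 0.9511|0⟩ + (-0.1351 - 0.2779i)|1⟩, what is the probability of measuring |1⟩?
0.09548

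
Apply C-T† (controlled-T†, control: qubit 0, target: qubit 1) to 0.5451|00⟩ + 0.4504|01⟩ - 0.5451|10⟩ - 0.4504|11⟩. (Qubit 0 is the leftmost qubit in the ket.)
0.5451|00⟩ + 0.4504|01⟩ - 0.5451|10⟩ + (-0.3185 + 0.3185i)|11⟩

C-T† leaves the control-|0⟩ kets |00⟩, |01⟩ unchanged and applies T† to qubit 1 on the control-|1⟩ pair (|10⟩, |11⟩).
T† = [[1, 0], [0, (1/√2 - (1/√2)i)]].
With a = amp(|10⟩) = -0.5451 and b = amp(|11⟩) = -0.4504:
new amp(|10⟩) = (1)·a = -0.5451
new amp(|11⟩) = (1/√2 - (1/√2)i)·b = (-0.3185 + 0.3185i)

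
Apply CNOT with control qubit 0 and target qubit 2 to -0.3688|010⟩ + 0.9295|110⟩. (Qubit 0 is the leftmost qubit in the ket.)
-0.3688|010⟩ + 0.9295|111⟩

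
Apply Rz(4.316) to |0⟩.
(-0.554 - 0.8325i)|0⟩

Rz(4.316) = [[e^(−iθ/2), 0], [0, e^(iθ/2)]] with e^(±iθ/2) = cos(θ/2) ± i·sin(θ/2); θ = 4.316, cos(θ/2) ≈ -0.554035, sin(θ/2) ≈ 0.832493.
With a = amp(|0⟩) = 1 and b = amp(|1⟩) = 0:
new amp(|0⟩) = (-0.554035 - 0.832493i)·a = (-0.554 - 0.8325i)
new amp(|1⟩) = (-0.554035 + 0.832493i)·b = 0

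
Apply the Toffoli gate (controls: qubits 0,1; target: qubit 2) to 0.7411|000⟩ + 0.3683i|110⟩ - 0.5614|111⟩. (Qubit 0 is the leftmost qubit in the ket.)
0.7411|000⟩ - 0.5614|110⟩ + 0.3683i|111⟩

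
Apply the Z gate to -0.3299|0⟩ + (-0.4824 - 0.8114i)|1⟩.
-0.3299|0⟩ + (0.4824 + 0.8114i)|1⟩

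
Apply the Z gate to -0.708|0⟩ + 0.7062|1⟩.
-0.708|0⟩ - 0.7062|1⟩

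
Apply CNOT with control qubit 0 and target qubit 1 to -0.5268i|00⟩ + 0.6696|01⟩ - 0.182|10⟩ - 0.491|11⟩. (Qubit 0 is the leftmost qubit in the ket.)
-0.5268i|00⟩ + 0.6696|01⟩ - 0.491|10⟩ - 0.182|11⟩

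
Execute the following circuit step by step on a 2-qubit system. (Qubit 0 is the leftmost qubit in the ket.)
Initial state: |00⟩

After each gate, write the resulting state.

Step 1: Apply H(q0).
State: 1/√2|00⟩ + 1/√2|10⟩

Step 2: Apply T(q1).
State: 1/√2|00⟩ + 1/√2|10⟩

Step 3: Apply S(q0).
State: 1/√2|00⟩ + (1/√2)i|10⟩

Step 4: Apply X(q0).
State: (1/√2)i|00⟩ + 1/√2|10⟩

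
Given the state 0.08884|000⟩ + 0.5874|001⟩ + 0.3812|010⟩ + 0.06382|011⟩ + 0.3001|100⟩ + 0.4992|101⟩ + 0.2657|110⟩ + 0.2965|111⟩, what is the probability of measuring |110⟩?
0.0706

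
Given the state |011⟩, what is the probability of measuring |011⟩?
1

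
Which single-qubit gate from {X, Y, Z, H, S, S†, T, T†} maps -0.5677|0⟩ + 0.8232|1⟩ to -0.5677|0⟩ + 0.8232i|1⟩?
S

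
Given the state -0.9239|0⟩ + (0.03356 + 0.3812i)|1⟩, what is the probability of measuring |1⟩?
0.1464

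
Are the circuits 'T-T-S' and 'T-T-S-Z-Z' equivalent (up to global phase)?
Yes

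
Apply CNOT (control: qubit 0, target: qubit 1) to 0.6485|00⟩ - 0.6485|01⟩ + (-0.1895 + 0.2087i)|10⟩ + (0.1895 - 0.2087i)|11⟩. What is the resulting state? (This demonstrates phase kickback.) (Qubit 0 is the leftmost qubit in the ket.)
0.6485|00⟩ - 0.6485|01⟩ + (0.1895 - 0.2087i)|10⟩ + (-0.1895 + 0.2087i)|11⟩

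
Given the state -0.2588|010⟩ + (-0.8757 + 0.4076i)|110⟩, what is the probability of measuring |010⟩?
0.06698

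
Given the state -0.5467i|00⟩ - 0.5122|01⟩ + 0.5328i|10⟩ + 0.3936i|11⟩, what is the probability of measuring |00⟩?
0.2989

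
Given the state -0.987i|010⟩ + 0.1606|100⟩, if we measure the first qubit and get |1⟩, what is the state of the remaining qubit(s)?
|00⟩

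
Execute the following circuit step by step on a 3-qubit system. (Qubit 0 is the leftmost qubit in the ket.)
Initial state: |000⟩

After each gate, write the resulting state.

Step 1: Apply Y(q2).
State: i|001⟩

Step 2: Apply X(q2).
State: i|000⟩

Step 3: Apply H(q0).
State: (1/√2)i|000⟩ + (1/√2)i|100⟩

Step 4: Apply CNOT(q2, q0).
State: (1/√2)i|000⟩ + (1/√2)i|100⟩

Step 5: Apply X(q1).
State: (1/√2)i|010⟩ + (1/√2)i|110⟩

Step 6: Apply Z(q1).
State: -(1/√2)i|010⟩ - (1/√2)i|110⟩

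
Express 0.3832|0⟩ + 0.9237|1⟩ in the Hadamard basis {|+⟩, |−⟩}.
0.9241|+⟩ - 0.3822|−⟩

With |ψ⟩ = α|0⟩ + β|1⟩, the Hadamard-basis coefficients are ⟨+|ψ⟩ = (α + β)/√2 and ⟨−|ψ⟩ = (α − β)/√2.
Here α = 0.3832, β = 0.9237: (α + β)/√2 = 0.9241, (α − β)/√2 = -0.3822.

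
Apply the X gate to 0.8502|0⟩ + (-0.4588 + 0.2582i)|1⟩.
(-0.4588 + 0.2582i)|0⟩ + 0.8502|1⟩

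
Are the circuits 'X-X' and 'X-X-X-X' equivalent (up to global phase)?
Yes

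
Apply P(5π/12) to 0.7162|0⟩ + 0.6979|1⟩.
0.7162|0⟩ + (0.1806 + 0.6741i)|1⟩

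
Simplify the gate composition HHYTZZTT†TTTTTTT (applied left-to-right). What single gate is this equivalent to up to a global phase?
Y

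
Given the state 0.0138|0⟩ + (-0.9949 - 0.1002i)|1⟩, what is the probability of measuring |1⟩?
0.9999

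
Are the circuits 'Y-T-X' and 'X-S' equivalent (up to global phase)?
No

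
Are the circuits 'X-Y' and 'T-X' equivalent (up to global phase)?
No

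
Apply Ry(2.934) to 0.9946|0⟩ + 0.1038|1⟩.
-0.0001908|0⟩ + |1⟩

Ry(2.934) = [[cos(θ/2), −sin(θ/2)], [sin(θ/2), cos(θ/2)]]; θ = 2.934, cos(θ/2) ≈ 0.10361, sin(θ/2) ≈ 0.994618.
With a = amp(|0⟩) = 0.9946 and b = amp(|1⟩) = 0.1038:
new amp(|0⟩) = (0.10361)·a + (-0.994618)·b = -0.0001908
new amp(|1⟩) = (0.994618)·a + (0.10361)·b = 1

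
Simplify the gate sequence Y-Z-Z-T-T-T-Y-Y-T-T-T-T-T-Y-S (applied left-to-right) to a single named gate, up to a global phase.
S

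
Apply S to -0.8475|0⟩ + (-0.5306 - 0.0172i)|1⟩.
-0.8475|0⟩ + (0.0172 - 0.5306i)|1⟩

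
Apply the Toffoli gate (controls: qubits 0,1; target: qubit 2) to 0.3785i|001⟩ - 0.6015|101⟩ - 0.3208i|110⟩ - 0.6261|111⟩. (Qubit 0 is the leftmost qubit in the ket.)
0.3785i|001⟩ - 0.6015|101⟩ - 0.6261|110⟩ - 0.3208i|111⟩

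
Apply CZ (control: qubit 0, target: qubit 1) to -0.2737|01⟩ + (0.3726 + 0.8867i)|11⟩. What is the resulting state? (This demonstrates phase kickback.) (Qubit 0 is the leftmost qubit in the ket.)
-0.2737|01⟩ + (-0.3726 - 0.8867i)|11⟩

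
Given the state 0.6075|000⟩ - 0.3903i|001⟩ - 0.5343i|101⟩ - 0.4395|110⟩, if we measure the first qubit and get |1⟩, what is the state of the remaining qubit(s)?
-0.7723i|01⟩ - 0.6353|10⟩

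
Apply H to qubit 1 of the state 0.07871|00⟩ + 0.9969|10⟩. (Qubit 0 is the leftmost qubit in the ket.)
0.05566|00⟩ + 0.05566|01⟩ + 0.7049|10⟩ + 0.7049|11⟩

H on qubit 1 mixes each pair of kets that differ only in qubit 1: amplitudes (a, b) of (|…0…⟩, |…1…⟩) become ((a + b)/√2, (a − b)/√2). Kets absent from the input have amplitude 0.
(|00⟩, |01⟩): (a, b) = (0.07871, 0) → (0.05566, 0.05566)
(|10⟩, |11⟩): (a, b) = (0.9969, 0) → (0.7049, 0.7049)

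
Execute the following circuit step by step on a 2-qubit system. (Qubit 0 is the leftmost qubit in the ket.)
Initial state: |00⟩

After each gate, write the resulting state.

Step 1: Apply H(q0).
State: 1/√2|00⟩ + 1/√2|10⟩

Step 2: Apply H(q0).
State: |00⟩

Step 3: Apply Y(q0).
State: i|10⟩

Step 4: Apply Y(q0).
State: |00⟩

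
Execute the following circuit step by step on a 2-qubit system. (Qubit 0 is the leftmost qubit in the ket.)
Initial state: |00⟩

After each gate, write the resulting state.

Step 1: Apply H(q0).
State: 1/√2|00⟩ + 1/√2|10⟩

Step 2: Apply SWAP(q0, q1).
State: 1/√2|00⟩ + 1/√2|01⟩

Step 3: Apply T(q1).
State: 1/√2|00⟩ + (1/2 + (1/2)i)|01⟩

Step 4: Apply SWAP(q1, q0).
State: 1/√2|00⟩ + (1/2 + (1/2)i)|10⟩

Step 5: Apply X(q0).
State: (1/2 + (1/2)i)|00⟩ + 1/√2|10⟩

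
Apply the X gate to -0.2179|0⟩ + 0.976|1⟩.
0.976|0⟩ - 0.2179|1⟩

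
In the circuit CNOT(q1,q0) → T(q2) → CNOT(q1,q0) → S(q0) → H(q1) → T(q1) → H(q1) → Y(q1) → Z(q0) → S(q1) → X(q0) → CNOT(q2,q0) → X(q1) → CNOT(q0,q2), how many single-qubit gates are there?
10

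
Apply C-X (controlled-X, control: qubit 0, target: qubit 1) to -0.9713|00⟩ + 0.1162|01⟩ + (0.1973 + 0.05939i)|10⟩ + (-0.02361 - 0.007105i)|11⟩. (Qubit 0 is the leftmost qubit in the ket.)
-0.9713|00⟩ + 0.1162|01⟩ + (-0.02361 - 0.007105i)|10⟩ + (0.1973 + 0.05939i)|11⟩

C-X leaves the control-|0⟩ kets |00⟩, |01⟩ unchanged and applies X to qubit 1 on the control-|1⟩ pair (|10⟩, |11⟩).
X = [[0, 1], [1, 0]].
With a = amp(|10⟩) = (0.1973 + 0.05939i) and b = amp(|11⟩) = (-0.02361 - 0.007105i):
new amp(|10⟩) = (1)·b = (-0.02361 - 0.007105i)
new amp(|11⟩) = (1)·a = (0.1973 + 0.05939i)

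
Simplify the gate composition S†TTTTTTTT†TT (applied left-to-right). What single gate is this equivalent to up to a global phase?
S†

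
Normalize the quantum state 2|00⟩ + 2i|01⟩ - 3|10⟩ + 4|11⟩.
0.3482|00⟩ + 0.3482i|01⟩ - 0.5222|10⟩ + 0.6963|11⟩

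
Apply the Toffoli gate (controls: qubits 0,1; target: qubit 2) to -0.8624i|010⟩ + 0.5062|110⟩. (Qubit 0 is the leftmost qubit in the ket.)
-0.8624i|010⟩ + 0.5062|111⟩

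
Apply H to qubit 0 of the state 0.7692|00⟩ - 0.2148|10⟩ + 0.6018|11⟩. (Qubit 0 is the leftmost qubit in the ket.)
0.392|00⟩ + 0.4255|01⟩ + 0.6958|10⟩ - 0.4255|11⟩

H on qubit 0 mixes each pair of kets that differ only in qubit 0: amplitudes (a, b) of (|…0…⟩, |…1…⟩) become ((a + b)/√2, (a − b)/√2). Kets absent from the input have amplitude 0.
(|00⟩, |10⟩): (a, b) = (0.7692, -0.2148) → (0.392, 0.6958)
(|01⟩, |11⟩): (a, b) = (0, 0.6018) → (0.4255, -0.4255)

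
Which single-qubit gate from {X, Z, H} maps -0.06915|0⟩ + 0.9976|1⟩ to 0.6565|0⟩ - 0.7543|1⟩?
H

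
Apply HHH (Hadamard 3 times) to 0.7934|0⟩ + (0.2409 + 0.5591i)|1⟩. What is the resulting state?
(0.7314 + 0.3953i)|0⟩ + (0.3907 - 0.3953i)|1⟩

H² = I, so H^3 = H: a single Hadamard. With (a, b) = (0.7934, (0.2409 + 0.5591i)), H gives ((a + b)/√2, (a − b)/√2) = ((0.7314 + 0.3953i), (0.3907 - 0.3953i)).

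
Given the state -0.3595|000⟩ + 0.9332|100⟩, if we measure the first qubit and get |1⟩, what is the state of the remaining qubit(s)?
|00⟩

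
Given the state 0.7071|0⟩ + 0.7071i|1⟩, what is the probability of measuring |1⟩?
0.5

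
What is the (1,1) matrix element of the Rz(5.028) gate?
(-0.8094 + 0.5872i)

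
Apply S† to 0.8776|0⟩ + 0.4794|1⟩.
0.8776|0⟩ - 0.4794i|1⟩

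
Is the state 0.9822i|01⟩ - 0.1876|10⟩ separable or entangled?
Entangled

Writing the state as a|00⟩ + b|01⟩ + c|10⟩ + d|11⟩, it is a product state iff ad − bc = 0.
Here (a, b, c, d) = (0, 0.9822i, -0.1876, 0): ad − bc = (0)(0) − (0.9822i)(-0.1876) = 0.1843i ≠ 0, so the state is entangled.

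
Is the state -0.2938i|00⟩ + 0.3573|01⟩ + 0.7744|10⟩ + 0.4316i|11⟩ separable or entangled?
Entangled

Writing the state as a|00⟩ + b|01⟩ + c|10⟩ + d|11⟩, it is a product state iff ad − bc = 0.
Here (a, b, c, d) = (-0.2938i, 0.3573, 0.7744, 0.4316i): ad − bc = (-0.2938i)(0.4316i) − (0.3573)(0.7744) = -0.1499 ≠ 0, so the state is entangled.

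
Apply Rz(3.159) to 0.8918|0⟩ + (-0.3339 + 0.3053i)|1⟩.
(-0.007762 - 0.8918i)|0⟩ + (-0.3024 - 0.3365i)|1⟩

Rz(3.159) = [[e^(−iθ/2), 0], [0, e^(iθ/2)]] with e^(±iθ/2) = cos(θ/2) ± i·sin(θ/2); θ = 3.159, cos(θ/2) ≈ -0.00870356, sin(θ/2) ≈ 0.999962.
With a = amp(|0⟩) = 0.8918 and b = amp(|1⟩) = (-0.3339 + 0.3053i):
new amp(|0⟩) = (-0.00870356 - 0.999962i)·a = (-0.007762 - 0.8918i)
new amp(|1⟩) = (-0.00870356 + 0.999962i)·b = (-0.3024 - 0.3365i)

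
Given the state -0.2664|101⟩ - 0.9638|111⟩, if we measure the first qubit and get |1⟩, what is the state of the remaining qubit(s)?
-0.2664|01⟩ - 0.9639|11⟩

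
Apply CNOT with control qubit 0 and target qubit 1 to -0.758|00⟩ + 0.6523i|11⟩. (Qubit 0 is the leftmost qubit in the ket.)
-0.758|00⟩ + 0.6523i|10⟩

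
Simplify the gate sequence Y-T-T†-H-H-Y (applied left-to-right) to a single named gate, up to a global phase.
I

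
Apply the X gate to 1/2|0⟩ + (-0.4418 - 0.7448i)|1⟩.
(-0.4418 - 0.7448i)|0⟩ + 1/2|1⟩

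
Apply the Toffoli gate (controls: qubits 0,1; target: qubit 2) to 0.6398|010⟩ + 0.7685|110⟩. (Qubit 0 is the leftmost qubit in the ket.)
0.6398|010⟩ + 0.7685|111⟩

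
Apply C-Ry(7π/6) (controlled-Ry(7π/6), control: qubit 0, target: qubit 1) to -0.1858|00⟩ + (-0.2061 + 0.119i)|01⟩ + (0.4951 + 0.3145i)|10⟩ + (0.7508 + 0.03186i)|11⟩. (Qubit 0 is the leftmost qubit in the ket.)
-0.1858|00⟩ + (-0.2061 + 0.119i)|01⟩ + (-0.8534 - 0.1122i)|10⟩ + (0.2839 + 0.2955i)|11⟩

C-Ry(7π/6) leaves the control-|0⟩ kets |00⟩, |01⟩ unchanged and applies Ry(7π/6) to qubit 1 on the control-|1⟩ pair (|10⟩, |11⟩).
Ry(7π/6) = [[cos(θ/2), −sin(θ/2)], [sin(θ/2), cos(θ/2)]]; θ = 7π/6, cos(θ/2) ≈ -0.258819, sin(θ/2) ≈ 0.965926.
With a = amp(|10⟩) = (0.4951 + 0.3145i) and b = amp(|11⟩) = (0.7508 + 0.03186i):
new amp(|10⟩) = (-0.258819)·a + (-0.965926)·b = (-0.8534 - 0.1122i)
new amp(|11⟩) = (0.965926)·a + (-0.258819)·b = (0.2839 + 0.2955i)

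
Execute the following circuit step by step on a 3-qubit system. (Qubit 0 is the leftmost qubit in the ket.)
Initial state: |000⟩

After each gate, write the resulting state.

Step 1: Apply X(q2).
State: |001⟩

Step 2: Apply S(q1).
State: |001⟩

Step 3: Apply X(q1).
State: |011⟩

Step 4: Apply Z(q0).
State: |011⟩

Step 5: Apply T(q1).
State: (1/√2 + (1/√2)i)|011⟩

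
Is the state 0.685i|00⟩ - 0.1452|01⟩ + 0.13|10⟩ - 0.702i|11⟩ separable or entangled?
Entangled

Writing the state as a|00⟩ + b|01⟩ + c|10⟩ + d|11⟩, it is a product state iff ad − bc = 0.
Here (a, b, c, d) = (0.685i, -0.1452, 0.13, -0.702i): ad − bc = (0.685i)(-0.702i) − (-0.1452)(0.13) = 0.4997 ≠ 0, so the state is entangled.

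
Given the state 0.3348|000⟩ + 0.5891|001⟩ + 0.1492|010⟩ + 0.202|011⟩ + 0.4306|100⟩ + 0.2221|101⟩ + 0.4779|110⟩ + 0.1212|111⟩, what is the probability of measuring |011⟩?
0.0408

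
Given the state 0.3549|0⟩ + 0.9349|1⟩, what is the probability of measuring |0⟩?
0.126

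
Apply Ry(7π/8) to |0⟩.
0.1951|0⟩ + 0.9808|1⟩

Ry(7π/8) = [[cos(θ/2), −sin(θ/2)], [sin(θ/2), cos(θ/2)]]; θ = 7π/8, cos(θ/2) ≈ 0.19509, sin(θ/2) ≈ 0.980785.
With a = amp(|0⟩) = 1 and b = amp(|1⟩) = 0:
new amp(|0⟩) = (0.19509)·a + (-0.980785)·b = 0.1951
new amp(|1⟩) = (0.980785)·a + (0.19509)·b = 0.9808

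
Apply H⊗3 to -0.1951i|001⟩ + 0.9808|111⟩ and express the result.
(0.3468 - 0.06898i)|000⟩ + (-0.3468 + 0.06898i)|001⟩ + (-0.3468 - 0.06898i)|010⟩ + (0.3468 + 0.06898i)|011⟩ + (-0.3468 - 0.06898i)|100⟩ + (0.3468 + 0.06898i)|101⟩ + (0.3468 - 0.06898i)|110⟩ + (-0.3468 + 0.06898i)|111⟩

H⊗3 gives amp(|y⟩) = (1/2√2) Σ_x (−1)^(x·y) amp(|x⟩), where x·y is the number of positions in which both x and y have a 1.
|000⟩: (-0.1951i + 0.9808)/(2√2) = (0.3468 - 0.06898i)
|001⟩: (0.1951i - 0.9808)/(2√2) = (-0.3468 + 0.06898i)
|010⟩: (-0.1951i - 0.9808)/(2√2) = (-0.3468 - 0.06898i)
|011⟩: (0.1951i + 0.9808)/(2√2) = (0.3468 + 0.06898i)
|100⟩: (-0.1951i - 0.9808)/(2√2) = (-0.3468 - 0.06898i)
|101⟩: (0.1951i + 0.9808)/(2√2) = (0.3468 + 0.06898i)
|110⟩: (-0.1951i + 0.9808)/(2√2) = (0.3468 - 0.06898i)
|111⟩: (0.1951i - 0.9808)/(2√2) = (-0.3468 + 0.06898i)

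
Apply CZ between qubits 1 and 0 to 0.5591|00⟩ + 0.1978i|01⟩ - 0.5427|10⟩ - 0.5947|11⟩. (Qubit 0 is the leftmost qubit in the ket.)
0.5591|00⟩ + 0.1978i|01⟩ - 0.5427|10⟩ + 0.5947|11⟩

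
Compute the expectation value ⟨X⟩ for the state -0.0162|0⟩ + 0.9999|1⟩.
-0.0324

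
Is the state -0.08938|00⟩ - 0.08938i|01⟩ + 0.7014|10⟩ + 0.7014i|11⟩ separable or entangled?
Separable

Writing the state as a|00⟩ + b|01⟩ + c|10⟩ + d|11⟩, it is a product state iff ad − bc = 0.
Here (a, b, c, d) = (-0.08938, -0.08938i, 0.7014, 0.7014i): ad − bc = (-0.08938)(0.7014i) − (-0.08938i)(0.7014) = 0, so the state is separable.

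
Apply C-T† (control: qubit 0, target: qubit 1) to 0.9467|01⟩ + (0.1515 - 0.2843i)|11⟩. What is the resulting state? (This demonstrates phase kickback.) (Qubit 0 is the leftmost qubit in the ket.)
0.9467|01⟩ + (-0.0939 - 0.3082i)|11⟩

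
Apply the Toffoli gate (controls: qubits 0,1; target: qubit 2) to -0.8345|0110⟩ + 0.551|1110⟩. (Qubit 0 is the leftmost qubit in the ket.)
-0.8345|0110⟩ + 0.551|1100⟩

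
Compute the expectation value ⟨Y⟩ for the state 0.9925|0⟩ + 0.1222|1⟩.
0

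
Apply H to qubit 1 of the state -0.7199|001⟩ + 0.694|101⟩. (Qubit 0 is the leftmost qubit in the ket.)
-0.509|001⟩ - 0.509|011⟩ + 0.4907|101⟩ + 0.4907|111⟩

H on qubit 1 mixes each pair of kets that differ only in qubit 1: amplitudes (a, b) of (|…0…⟩, |…1…⟩) become ((a + b)/√2, (a − b)/√2). Kets absent from the input have amplitude 0.
(|001⟩, |011⟩): (a, b) = (-0.7199, 0) → (-0.509, -0.509)
(|101⟩, |111⟩): (a, b) = (0.694, 0) → (0.4907, 0.4907)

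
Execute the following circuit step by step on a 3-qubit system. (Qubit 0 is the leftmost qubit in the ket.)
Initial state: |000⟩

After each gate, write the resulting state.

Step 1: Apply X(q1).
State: |010⟩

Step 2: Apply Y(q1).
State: -i|000⟩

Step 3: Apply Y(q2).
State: |001⟩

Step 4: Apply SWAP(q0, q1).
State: |001⟩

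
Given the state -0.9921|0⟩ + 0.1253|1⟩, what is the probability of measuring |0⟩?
0.9843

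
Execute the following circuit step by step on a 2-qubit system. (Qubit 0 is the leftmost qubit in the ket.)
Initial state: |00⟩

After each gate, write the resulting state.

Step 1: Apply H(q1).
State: 1/√2|00⟩ + 1/√2|01⟩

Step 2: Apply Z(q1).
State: 1/√2|00⟩ - 1/√2|01⟩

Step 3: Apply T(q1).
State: 1/√2|00⟩ + (-1/2 - (1/2)i)|01⟩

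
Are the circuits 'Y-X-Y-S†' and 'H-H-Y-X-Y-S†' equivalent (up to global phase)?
Yes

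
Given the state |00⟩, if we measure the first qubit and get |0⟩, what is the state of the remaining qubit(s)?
|0⟩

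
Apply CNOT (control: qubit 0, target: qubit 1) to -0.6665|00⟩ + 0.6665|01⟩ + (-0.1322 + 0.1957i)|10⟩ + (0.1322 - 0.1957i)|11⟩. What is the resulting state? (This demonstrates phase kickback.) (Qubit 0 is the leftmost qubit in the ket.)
-0.6665|00⟩ + 0.6665|01⟩ + (0.1322 - 0.1957i)|10⟩ + (-0.1322 + 0.1957i)|11⟩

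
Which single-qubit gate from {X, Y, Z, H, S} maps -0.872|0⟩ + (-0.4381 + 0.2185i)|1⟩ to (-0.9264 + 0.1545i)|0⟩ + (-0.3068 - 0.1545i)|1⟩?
H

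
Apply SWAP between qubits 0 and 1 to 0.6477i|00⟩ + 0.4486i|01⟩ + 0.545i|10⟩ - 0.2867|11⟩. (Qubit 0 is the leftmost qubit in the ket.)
0.6477i|00⟩ + 0.545i|01⟩ + 0.4486i|10⟩ - 0.2867|11⟩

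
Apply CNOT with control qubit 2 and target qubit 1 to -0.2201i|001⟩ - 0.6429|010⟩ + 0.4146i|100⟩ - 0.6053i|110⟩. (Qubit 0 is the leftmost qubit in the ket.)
-0.6429|010⟩ - 0.2201i|011⟩ + 0.4146i|100⟩ - 0.6053i|110⟩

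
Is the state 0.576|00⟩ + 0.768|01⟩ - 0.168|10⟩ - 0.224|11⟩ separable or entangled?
Separable

Writing the state as a|00⟩ + b|01⟩ + c|10⟩ + d|11⟩, it is a product state iff ad − bc = 0.
Here (a, b, c, d) = (0.576, 0.768, -0.168, -0.224): ad − bc = (0.576)(-0.224) − (0.768)(-0.168) = 0, so the state is separable.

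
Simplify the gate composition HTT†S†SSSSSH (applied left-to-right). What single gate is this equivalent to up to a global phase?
I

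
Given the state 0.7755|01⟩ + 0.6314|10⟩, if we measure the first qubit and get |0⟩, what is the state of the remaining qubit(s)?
|1⟩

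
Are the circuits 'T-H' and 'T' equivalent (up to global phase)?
No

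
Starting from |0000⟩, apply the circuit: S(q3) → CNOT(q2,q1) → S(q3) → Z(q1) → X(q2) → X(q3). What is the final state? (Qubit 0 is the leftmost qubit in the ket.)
|0011⟩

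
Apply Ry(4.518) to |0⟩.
-0.6352|0⟩ + 0.7724|1⟩

Ry(4.518) = [[cos(θ/2), −sin(θ/2)], [sin(θ/2), cos(θ/2)]]; θ = 4.518, cos(θ/2) ≈ -0.635151, sin(θ/2) ≈ 0.772388.
With a = amp(|0⟩) = 1 and b = amp(|1⟩) = 0:
new amp(|0⟩) = (-0.635151)·a + (-0.772388)·b = -0.6352
new amp(|1⟩) = (0.772388)·a + (-0.635151)·b = 0.7724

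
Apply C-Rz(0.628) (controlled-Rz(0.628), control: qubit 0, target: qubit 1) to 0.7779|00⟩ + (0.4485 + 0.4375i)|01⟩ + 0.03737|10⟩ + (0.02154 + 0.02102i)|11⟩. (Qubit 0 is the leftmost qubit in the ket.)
0.7779|00⟩ + (0.4485 + 0.4375i)|01⟩ + (0.03554 - 0.01154i)|10⟩ + (0.01399 + 0.02665i)|11⟩

C-Rz(0.628) leaves the control-|0⟩ kets |00⟩, |01⟩ unchanged and applies Rz(0.628) to qubit 1 on the control-|1⟩ pair (|10⟩, |11⟩).
Rz(0.628) = [[e^(−iθ/2), 0], [0, e^(iθ/2)]] with e^(±iθ/2) = cos(θ/2) ± i·sin(θ/2); θ = 0.628, cos(θ/2) ≈ 0.951106, sin(θ/2) ≈ 0.308866.
With a = amp(|10⟩) = 0.03737 and b = amp(|11⟩) = (0.02154 + 0.02102i):
new amp(|10⟩) = (0.951106 - 0.308866i)·a = (0.03554 - 0.01154i)
new amp(|11⟩) = (0.951106 + 0.308866i)·b = (0.01399 + 0.02665i)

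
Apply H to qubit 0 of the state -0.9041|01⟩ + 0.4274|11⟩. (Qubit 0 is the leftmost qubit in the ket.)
-0.3371|01⟩ - 0.9415|11⟩

H on qubit 0 mixes each pair of kets that differ only in qubit 0: amplitudes (a, b) of (|…0…⟩, |…1…⟩) become ((a + b)/√2, (a − b)/√2). Kets absent from the input have amplitude 0.
(|01⟩, |11⟩): (a, b) = (-0.9041, 0.4274) → (-0.3371, -0.9415)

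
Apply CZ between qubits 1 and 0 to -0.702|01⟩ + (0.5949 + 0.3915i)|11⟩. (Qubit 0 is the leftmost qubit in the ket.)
-0.702|01⟩ + (-0.5949 - 0.3915i)|11⟩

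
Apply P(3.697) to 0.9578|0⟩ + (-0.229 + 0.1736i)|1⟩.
0.9578|0⟩ + (0.2861 - 0.02676i)|1⟩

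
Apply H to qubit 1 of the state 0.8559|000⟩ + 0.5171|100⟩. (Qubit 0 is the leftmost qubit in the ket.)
0.6052|000⟩ + 0.6052|010⟩ + 0.3656|100⟩ + 0.3656|110⟩

H on qubit 1 mixes each pair of kets that differ only in qubit 1: amplitudes (a, b) of (|…0…⟩, |…1…⟩) become ((a + b)/√2, (a − b)/√2). Kets absent from the input have amplitude 0.
(|000⟩, |010⟩): (a, b) = (0.8559, 0) → (0.6052, 0.6052)
(|100⟩, |110⟩): (a, b) = (0.5171, 0) → (0.3656, 0.3656)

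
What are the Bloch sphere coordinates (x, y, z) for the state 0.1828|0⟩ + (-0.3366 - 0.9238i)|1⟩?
(-0.1231, -0.3377, -0.9333)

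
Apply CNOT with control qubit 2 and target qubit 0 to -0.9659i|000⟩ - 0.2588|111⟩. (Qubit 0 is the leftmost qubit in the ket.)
-0.9659i|000⟩ - 0.2588|011⟩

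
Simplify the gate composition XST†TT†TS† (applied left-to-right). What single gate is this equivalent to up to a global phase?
X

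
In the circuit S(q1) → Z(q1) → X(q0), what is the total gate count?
3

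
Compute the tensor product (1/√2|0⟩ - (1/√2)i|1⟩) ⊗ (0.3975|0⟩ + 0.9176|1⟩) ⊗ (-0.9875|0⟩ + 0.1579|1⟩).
-0.2776|000⟩ + 0.04438|001⟩ - 0.6407|010⟩ + 0.1025|011⟩ + 0.2776i|100⟩ - 0.04438i|101⟩ + 0.6407i|110⟩ - 0.1025i|111⟩

amp(|b₁b₂…⟩) = product of the factor amplitudes for bits b₁, b₂, …; only kets whose every factor amplitude is nonzero survive.
|000⟩: (1/√2)(0.3975)(-0.9875) = -0.2776
|001⟩: (1/√2)(0.3975)(0.1579) = 0.04438
|010⟩: (1/√2)(0.9176)(-0.9875) = -0.6407
|011⟩: (1/√2)(0.9176)(0.1579) = 0.1025
|100⟩: (-(1/√2)i)(0.3975)(-0.9875) = 0.2776i
|101⟩: (-(1/√2)i)(0.3975)(0.1579) = -0.04438i
|110⟩: (-(1/√2)i)(0.9176)(-0.9875) = 0.6407i
|111⟩: (-(1/√2)i)(0.9176)(0.1579) = -0.1025i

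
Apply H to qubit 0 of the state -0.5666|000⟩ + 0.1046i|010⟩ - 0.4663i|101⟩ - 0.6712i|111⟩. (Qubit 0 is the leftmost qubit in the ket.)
-0.4006|000⟩ - 0.3297i|001⟩ + 0.07396i|010⟩ - 0.4746i|011⟩ - 0.4006|100⟩ + 0.3297i|101⟩ + 0.07396i|110⟩ + 0.4746i|111⟩

H on qubit 0 mixes each pair of kets that differ only in qubit 0: amplitudes (a, b) of (|…0…⟩, |…1…⟩) become ((a + b)/√2, (a − b)/√2). Kets absent from the input have amplitude 0.
(|000⟩, |100⟩): (a, b) = (-0.5666, 0) → (-0.4006, -0.4006)
(|001⟩, |101⟩): (a, b) = (0, -0.4663i) → (-0.3297i, 0.3297i)
(|010⟩, |110⟩): (a, b) = (0.1046i, 0) → (0.07396i, 0.07396i)
(|011⟩, |111⟩): (a, b) = (0, -0.6712i) → (-0.4746i, 0.4746i)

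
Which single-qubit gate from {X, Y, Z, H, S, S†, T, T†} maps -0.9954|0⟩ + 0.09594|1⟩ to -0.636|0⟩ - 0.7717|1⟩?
H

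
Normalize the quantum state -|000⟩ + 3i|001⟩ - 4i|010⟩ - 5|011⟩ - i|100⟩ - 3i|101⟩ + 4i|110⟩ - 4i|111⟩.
-0.1037|000⟩ + 0.3111i|001⟩ - 0.4148i|010⟩ - 0.5185|011⟩ - 0.1037i|100⟩ - 0.3111i|101⟩ + 0.4148i|110⟩ - 0.4148i|111⟩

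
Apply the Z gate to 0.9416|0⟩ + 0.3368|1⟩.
0.9416|0⟩ - 0.3368|1⟩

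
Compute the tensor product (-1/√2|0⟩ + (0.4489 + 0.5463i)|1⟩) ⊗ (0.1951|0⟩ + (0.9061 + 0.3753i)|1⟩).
-0.138|00⟩ + (-0.6407 - 0.2654i)|01⟩ + (0.08758 + 0.1066i)|10⟩ + (0.2017 + 0.6635i)|11⟩

amp(|b₁b₂…⟩) = product of the factor amplitudes for bits b₁, b₂, …; only kets whose every factor amplitude is nonzero survive.
|00⟩: (-1/√2)(0.1951) = -0.138
|01⟩: (-1/√2)(0.9061 + 0.3753i) = (-0.6407 - 0.2654i)
|10⟩: (0.4489 + 0.5463i)(0.1951) = (0.08758 + 0.1066i)
|11⟩: (0.4489 + 0.5463i)(0.9061 + 0.3753i) = (0.2017 + 0.6635i)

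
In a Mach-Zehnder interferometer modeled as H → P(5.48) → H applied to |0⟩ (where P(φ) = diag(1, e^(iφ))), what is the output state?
(0.8472 - 0.3598i)|0⟩ + (0.1528 + 0.3598i)|1⟩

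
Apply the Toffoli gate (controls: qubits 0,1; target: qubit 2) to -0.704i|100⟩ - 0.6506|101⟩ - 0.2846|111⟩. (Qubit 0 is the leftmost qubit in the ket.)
-0.704i|100⟩ - 0.6506|101⟩ - 0.2846|110⟩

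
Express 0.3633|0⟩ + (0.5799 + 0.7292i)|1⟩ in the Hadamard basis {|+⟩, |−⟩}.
(0.6669 + 0.5156i)|+⟩ + (-0.1532 - 0.5156i)|−⟩

With |ψ⟩ = α|0⟩ + β|1⟩, the Hadamard-basis coefficients are ⟨+|ψ⟩ = (α + β)/√2 and ⟨−|ψ⟩ = (α − β)/√2.
Here α = 0.3633, β = (0.5799 + 0.7292i): (α + β)/√2 = (0.6669 + 0.5156i), (α − β)/√2 = (-0.1532 - 0.5156i).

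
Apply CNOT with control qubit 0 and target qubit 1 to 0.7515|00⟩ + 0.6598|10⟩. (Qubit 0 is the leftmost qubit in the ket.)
0.7515|00⟩ + 0.6598|11⟩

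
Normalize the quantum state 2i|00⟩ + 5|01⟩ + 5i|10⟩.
0.2722i|00⟩ + 0.6804|01⟩ + 0.6804i|10⟩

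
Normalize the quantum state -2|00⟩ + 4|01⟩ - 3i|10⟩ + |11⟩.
-0.3651|00⟩ + 0.7303|01⟩ - 0.5477i|10⟩ + 0.1826|11⟩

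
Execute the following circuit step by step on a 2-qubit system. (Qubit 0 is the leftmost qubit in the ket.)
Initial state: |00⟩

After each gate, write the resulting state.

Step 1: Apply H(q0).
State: 1/√2|00⟩ + 1/√2|10⟩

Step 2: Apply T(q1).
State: 1/√2|00⟩ + 1/√2|10⟩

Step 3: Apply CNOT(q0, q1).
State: 1/√2|00⟩ + 1/√2|11⟩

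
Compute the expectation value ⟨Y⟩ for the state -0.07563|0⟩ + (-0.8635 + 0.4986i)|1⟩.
-0.07542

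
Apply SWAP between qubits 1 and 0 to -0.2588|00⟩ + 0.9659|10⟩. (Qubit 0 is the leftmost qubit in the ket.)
-0.2588|00⟩ + 0.9659|01⟩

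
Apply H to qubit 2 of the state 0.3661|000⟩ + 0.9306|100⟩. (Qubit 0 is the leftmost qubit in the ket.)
0.2589|000⟩ + 0.2589|001⟩ + 0.658|100⟩ + 0.658|101⟩

H on qubit 2 mixes each pair of kets that differ only in qubit 2: amplitudes (a, b) of (|…0…⟩, |…1…⟩) become ((a + b)/√2, (a − b)/√2). Kets absent from the input have amplitude 0.
(|000⟩, |001⟩): (a, b) = (0.3661, 0) → (0.2589, 0.2589)
(|100⟩, |101⟩): (a, b) = (0.9306, 0) → (0.658, 0.658)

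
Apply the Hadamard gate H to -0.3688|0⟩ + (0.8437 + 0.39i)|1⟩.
(0.3358 + 0.2758i)|0⟩ + (-0.8574 - 0.2758i)|1⟩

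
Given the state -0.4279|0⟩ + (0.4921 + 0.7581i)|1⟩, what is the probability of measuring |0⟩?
0.1831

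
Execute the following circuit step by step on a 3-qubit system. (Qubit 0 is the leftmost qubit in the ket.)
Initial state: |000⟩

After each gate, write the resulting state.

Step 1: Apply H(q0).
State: 1/√2|000⟩ + 1/√2|100⟩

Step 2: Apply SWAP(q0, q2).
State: 1/√2|000⟩ + 1/√2|001⟩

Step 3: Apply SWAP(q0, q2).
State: 1/√2|000⟩ + 1/√2|100⟩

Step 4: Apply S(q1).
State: 1/√2|000⟩ + 1/√2|100⟩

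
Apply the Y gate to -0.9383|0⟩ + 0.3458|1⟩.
-0.3458i|0⟩ - 0.9383i|1⟩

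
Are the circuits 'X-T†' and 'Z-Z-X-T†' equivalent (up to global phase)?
Yes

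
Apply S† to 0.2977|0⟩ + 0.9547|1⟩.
0.2977|0⟩ - 0.9547i|1⟩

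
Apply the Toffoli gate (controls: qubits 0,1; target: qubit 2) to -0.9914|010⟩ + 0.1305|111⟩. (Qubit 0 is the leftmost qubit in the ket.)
-0.9914|010⟩ + 0.1305|110⟩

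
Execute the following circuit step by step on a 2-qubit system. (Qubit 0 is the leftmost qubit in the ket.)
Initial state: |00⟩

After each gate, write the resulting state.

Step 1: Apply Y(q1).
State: i|01⟩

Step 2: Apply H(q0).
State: (1/√2)i|01⟩ + (1/√2)i|11⟩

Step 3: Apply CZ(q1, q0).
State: (1/√2)i|01⟩ - (1/√2)i|11⟩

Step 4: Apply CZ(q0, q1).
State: (1/√2)i|01⟩ + (1/√2)i|11⟩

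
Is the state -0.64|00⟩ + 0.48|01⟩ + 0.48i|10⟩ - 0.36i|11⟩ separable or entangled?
Separable

Writing the state as a|00⟩ + b|01⟩ + c|10⟩ + d|11⟩, it is a product state iff ad − bc = 0.
Here (a, b, c, d) = (-0.64, 0.48, 0.48i, -0.36i): ad − bc = (-0.64)(-0.36i) − (0.48)(0.48i) = 0, so the state is separable.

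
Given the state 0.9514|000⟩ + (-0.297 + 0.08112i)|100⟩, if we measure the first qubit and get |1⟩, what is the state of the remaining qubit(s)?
(-0.9647 + 0.2635i)|00⟩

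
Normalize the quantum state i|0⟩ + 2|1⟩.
(1/√5)i|0⟩ + 0.8944|1⟩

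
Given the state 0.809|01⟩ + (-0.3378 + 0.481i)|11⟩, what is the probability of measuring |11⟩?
0.3455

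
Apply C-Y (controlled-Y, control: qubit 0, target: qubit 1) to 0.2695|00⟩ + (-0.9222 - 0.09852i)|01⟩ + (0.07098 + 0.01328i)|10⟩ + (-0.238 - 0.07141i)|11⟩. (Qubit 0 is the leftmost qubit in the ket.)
0.2695|00⟩ + (-0.9222 - 0.09852i)|01⟩ + (-0.07141 + 0.238i)|10⟩ + (-0.01328 + 0.07098i)|11⟩

C-Y leaves the control-|0⟩ kets |00⟩, |01⟩ unchanged and applies Y to qubit 1 on the control-|1⟩ pair (|10⟩, |11⟩).
Y = [[0, -i], [i, 0]].
With a = amp(|10⟩) = (0.07098 + 0.01328i) and b = amp(|11⟩) = (-0.238 - 0.07141i):
new amp(|10⟩) = (-i)·b = (-0.07141 + 0.238i)
new amp(|11⟩) = (i)·a = (-0.01328 + 0.07098i)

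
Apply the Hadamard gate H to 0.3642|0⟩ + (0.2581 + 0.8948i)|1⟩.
(0.44 + 0.6327i)|0⟩ + (0.07502 - 0.6327i)|1⟩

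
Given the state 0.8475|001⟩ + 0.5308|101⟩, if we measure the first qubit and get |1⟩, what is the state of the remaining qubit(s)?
|01⟩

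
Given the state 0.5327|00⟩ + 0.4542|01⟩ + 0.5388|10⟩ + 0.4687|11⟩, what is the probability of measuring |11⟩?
0.2197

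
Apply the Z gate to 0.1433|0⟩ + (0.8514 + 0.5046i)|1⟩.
0.1433|0⟩ + (-0.8514 - 0.5046i)|1⟩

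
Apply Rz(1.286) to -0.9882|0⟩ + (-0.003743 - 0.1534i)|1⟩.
(-0.7909 + 0.5925i)|0⟩ + (0.08898 - 0.125i)|1⟩

Rz(1.286) = [[e^(−iθ/2), 0], [0, e^(iθ/2)]] with e^(±iθ/2) = cos(θ/2) ± i·sin(θ/2); θ = 1.286, cos(θ/2) ≈ 0.800301, sin(θ/2) ≈ 0.599599.
With a = amp(|0⟩) = -0.9882 and b = amp(|1⟩) = (-0.003743 - 0.1534i):
new amp(|0⟩) = (0.800301 - 0.599599i)·a = (-0.7909 + 0.5925i)
new amp(|1⟩) = (0.800301 + 0.599599i)·b = (0.08898 - 0.125i)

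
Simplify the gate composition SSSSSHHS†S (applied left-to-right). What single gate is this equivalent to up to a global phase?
S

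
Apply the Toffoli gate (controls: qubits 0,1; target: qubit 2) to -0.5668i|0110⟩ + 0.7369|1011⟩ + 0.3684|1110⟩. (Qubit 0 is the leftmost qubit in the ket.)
-0.5668i|0110⟩ + 0.7369|1011⟩ + 0.3684|1100⟩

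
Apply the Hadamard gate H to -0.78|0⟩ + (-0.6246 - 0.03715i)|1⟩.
(-0.9932 - 0.02627i)|0⟩ + (-0.1099 + 0.02627i)|1⟩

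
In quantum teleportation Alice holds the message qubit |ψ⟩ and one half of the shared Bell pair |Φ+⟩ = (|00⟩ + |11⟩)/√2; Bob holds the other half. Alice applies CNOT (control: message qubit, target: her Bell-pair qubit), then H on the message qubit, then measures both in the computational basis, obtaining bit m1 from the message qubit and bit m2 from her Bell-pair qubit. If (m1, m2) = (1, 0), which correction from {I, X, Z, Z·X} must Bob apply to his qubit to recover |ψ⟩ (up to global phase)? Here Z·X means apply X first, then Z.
Z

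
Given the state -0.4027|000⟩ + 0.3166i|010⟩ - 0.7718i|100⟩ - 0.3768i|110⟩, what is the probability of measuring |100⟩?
0.5957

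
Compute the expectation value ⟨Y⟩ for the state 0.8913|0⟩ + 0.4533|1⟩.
0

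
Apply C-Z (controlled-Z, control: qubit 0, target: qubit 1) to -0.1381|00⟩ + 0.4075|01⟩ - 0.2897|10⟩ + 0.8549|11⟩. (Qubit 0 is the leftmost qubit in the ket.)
-0.1381|00⟩ + 0.4075|01⟩ - 0.2897|10⟩ - 0.8549|11⟩

C-Z leaves the control-|0⟩ kets |00⟩, |01⟩ unchanged and applies Z to qubit 1 on the control-|1⟩ pair (|10⟩, |11⟩).
Z = [[1, 0], [0, -1]].
With a = amp(|10⟩) = -0.2897 and b = amp(|11⟩) = 0.8549:
new amp(|10⟩) = (1)·a = -0.2897
new amp(|11⟩) = (-1)·b = -0.8549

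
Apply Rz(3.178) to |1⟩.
(-0.0182 + 0.9998i)|1⟩

Rz(3.178) = [[e^(−iθ/2), 0], [0, e^(iθ/2)]] with e^(±iθ/2) = cos(θ/2) ± i·sin(θ/2); θ = 3.178, cos(θ/2) ≈ -0.0182027, sin(θ/2) ≈ 0.999834.
With a = amp(|0⟩) = 0 and b = amp(|1⟩) = 1:
new amp(|0⟩) = (-0.0182027 - 0.999834i)·a = 0
new amp(|1⟩) = (-0.0182027 + 0.999834i)·b = (-0.0182 + 0.9998i)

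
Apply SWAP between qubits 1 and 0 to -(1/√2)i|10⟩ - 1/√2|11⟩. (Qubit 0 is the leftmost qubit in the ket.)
-(1/√2)i|01⟩ - 1/√2|11⟩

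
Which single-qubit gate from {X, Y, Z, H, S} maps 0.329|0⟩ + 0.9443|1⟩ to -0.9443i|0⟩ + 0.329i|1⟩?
Y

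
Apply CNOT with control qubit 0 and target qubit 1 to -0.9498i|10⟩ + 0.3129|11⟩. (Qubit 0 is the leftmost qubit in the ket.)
0.3129|10⟩ - 0.9498i|11⟩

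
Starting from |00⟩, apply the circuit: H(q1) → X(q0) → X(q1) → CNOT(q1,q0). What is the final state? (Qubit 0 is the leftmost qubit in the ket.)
1/√2|01⟩ + 1/√2|10⟩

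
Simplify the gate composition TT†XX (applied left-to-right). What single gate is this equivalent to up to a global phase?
I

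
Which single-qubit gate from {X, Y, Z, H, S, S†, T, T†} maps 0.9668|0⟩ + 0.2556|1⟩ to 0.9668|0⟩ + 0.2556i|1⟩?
S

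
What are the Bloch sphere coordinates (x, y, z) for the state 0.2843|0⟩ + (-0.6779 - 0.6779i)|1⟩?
(-0.3855, -0.3855, -0.8383)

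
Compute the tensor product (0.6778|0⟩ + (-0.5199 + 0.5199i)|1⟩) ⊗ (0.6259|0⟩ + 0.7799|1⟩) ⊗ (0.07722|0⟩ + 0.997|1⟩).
0.03276|000⟩ + 0.423|001⟩ + 0.04082|010⟩ + 0.527|011⟩ + (-0.02513 + 0.02513i)|100⟩ + (-0.3244 + 0.3244i)|101⟩ + (-0.03131 + 0.03131i)|110⟩ + (-0.4043 + 0.4043i)|111⟩

amp(|b₁b₂…⟩) = product of the factor amplitudes for bits b₁, b₂, …; only kets whose every factor amplitude is nonzero survive.
|000⟩: (0.6778)(0.6259)(0.07722) = 0.03276
|001⟩: (0.6778)(0.6259)(0.997) = 0.423
|010⟩: (0.6778)(0.7799)(0.07722) = 0.04082
|011⟩: (0.6778)(0.7799)(0.997) = 0.527
|100⟩: (-0.5199 + 0.5199i)(0.6259)(0.07722) = (-0.02513 + 0.02513i)
|101⟩: (-0.5199 + 0.5199i)(0.6259)(0.997) = (-0.3244 + 0.3244i)
|110⟩: (-0.5199 + 0.5199i)(0.7799)(0.07722) = (-0.03131 + 0.03131i)
|111⟩: (-0.5199 + 0.5199i)(0.7799)(0.997) = (-0.4043 + 0.4043i)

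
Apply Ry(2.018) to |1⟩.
-0.8463|0⟩ + 0.5327|1⟩

Ry(2.018) = [[cos(θ/2), −sin(θ/2)], [sin(θ/2), cos(θ/2)]]; θ = 2.018, cos(θ/2) ≈ 0.532707, sin(θ/2) ≈ 0.8463.
With a = amp(|0⟩) = 0 and b = amp(|1⟩) = 1:
new amp(|0⟩) = (0.532707)·a + (-0.8463)·b = -0.8463
new amp(|1⟩) = (0.8463)·a + (0.532707)·b = 0.5327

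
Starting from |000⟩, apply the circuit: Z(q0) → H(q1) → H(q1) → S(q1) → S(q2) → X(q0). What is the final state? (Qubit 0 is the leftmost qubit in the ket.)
|100⟩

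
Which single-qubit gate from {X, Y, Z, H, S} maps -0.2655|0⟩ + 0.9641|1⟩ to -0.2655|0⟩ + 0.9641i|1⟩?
S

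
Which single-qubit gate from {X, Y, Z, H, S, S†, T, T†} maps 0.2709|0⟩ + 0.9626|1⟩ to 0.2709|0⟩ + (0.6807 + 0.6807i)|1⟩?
T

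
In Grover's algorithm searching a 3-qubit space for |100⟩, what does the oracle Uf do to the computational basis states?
Uf|x⟩ = -|x⟩ if x = 100, else |x⟩ (phase flip on target)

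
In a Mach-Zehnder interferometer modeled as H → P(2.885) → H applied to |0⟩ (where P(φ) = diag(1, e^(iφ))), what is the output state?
(0.01637 + 0.1269i)|0⟩ + (0.9836 - 0.1269i)|1⟩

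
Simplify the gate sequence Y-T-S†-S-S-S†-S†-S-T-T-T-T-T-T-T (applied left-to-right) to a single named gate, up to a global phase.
Y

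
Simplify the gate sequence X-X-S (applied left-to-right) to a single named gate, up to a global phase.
S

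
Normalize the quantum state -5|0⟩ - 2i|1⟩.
-0.9285|0⟩ - 0.3714i|1⟩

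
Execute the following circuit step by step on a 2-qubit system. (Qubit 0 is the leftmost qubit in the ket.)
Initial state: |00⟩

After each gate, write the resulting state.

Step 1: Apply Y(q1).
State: i|01⟩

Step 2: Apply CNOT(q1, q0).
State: i|11⟩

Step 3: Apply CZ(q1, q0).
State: -i|11⟩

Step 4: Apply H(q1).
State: -(1/√2)i|10⟩ + (1/√2)i|11⟩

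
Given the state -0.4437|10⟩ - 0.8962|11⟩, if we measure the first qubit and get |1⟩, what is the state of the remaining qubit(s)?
-0.4437|0⟩ - 0.8962|1⟩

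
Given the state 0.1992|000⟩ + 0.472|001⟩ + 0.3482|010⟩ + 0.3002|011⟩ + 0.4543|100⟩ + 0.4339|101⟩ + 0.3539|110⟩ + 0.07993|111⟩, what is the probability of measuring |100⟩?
0.2064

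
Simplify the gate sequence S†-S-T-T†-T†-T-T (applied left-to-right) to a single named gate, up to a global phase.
T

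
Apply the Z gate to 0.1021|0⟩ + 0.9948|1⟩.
0.1021|0⟩ - 0.9948|1⟩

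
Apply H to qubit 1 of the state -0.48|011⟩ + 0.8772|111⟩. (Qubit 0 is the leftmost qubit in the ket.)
-0.3394|001⟩ + 0.3394|011⟩ + 0.6203|101⟩ - 0.6203|111⟩

H on qubit 1 mixes each pair of kets that differ only in qubit 1: amplitudes (a, b) of (|…0…⟩, |…1…⟩) become ((a + b)/√2, (a − b)/√2). Kets absent from the input have amplitude 0.
(|001⟩, |011⟩): (a, b) = (0, -0.48) → (-0.3394, 0.3394)
(|101⟩, |111⟩): (a, b) = (0, 0.8772) → (0.6203, -0.6203)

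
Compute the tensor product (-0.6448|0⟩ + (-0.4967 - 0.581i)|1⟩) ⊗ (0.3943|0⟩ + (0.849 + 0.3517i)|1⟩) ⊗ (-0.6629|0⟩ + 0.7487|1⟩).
0.1685|000⟩ - 0.1904|001⟩ + (0.3629 + 0.1503i)|010⟩ + (-0.4099 - 0.1698i)|011⟩ + (0.1298 + 0.1519i)|100⟩ + (-0.1466 - 0.1715i)|101⟩ + (0.1441 + 0.4428i)|110⟩ + (-0.1627 - 0.5001i)|111⟩

amp(|b₁b₂…⟩) = product of the factor amplitudes for bits b₁, b₂, …; only kets whose every factor amplitude is nonzero survive.
|000⟩: (-0.6448)(0.3943)(-0.6629) = 0.1685
|001⟩: (-0.6448)(0.3943)(0.7487) = -0.1904
|010⟩: (-0.6448)(0.849 + 0.3517i)(-0.6629) = (0.3629 + 0.1503i)
|011⟩: (-0.6448)(0.849 + 0.3517i)(0.7487) = (-0.4099 - 0.1698i)
|100⟩: (-0.4967 - 0.581i)(0.3943)(-0.6629) = (0.1298 + 0.1519i)
|101⟩: (-0.4967 - 0.581i)(0.3943)(0.7487) = (-0.1466 - 0.1715i)
|110⟩: (-0.4967 - 0.581i)(0.849 + 0.3517i)(-0.6629) = (0.1441 + 0.4428i)
|111⟩: (-0.4967 - 0.581i)(0.849 + 0.3517i)(0.7487) = (-0.1627 - 0.5001i)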